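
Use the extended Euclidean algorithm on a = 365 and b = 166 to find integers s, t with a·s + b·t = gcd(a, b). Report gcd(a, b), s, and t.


Euclidean algorithm on (365, 166) — divide until remainder is 0:
  365 = 2 · 166 + 33
  166 = 5 · 33 + 1
  33 = 33 · 1 + 0
gcd(365, 166) = 1.
Track Bezout coefficients alongside the remainders: start with r₀ = 365 = a·1 + b·0 (s = 1, t = 0) and r₁ = 166 = a·0 + b·1 (s = 0, t = 1); each new remainder r_{k+1} = r_{k-1} − q_k·r_k inherits s_{k+1} = s_{k-1} − q_k·s_k, t_{k+1} = t_{k-1} − q_k·t_k, so r_k = a·s_k + b·t_k at every step:
  q = 2: r = 33, s = 1 − 2·0 = 1, t = 0 − 2·1 = -2  (check: 365·1 + 166·(-2) = 33)
  q = 5: r = 1, s = 0 − 5·1 = -5, t = 1 − 5·(-2) = 11  (check: 365·(-5) + 166·11 = 1)
The row with r = 1 (the gcd) gives the Bezout coefficients s = -5, t = 11.
Result: 365 · (-5) + 166 · (11) = 1.

gcd(365, 166) = 1; s = -5, t = 11 (check: 365·(-5) + 166·11 = 1).


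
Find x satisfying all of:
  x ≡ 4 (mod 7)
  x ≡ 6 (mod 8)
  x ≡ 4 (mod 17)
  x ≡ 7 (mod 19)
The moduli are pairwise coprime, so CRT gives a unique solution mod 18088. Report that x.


Product of moduli M = 7 · 8 · 17 · 19 = 18088.
Merge one congruence at a time:
  Start: x ≡ 4 (mod 7).
  Combine with x ≡ 6 (mod 8); new modulus lcm = 56.
    Write x = 4 + 7·t and substitute into x ≡ 6 (mod 8): 7·t ≡ 6 − 4 = 2 (mod 8).
    The inverse of 7 mod 8 is 7 (since 7·7 = 49 = 6·8 + 1), so t ≡ 7·2 = 14 ≡ 6 (mod 8).
    Then x = 4 + 7·6 = 46, valid modulo lcm(7, 8) = 56: x ≡ 46 (mod 56).
  Combine with x ≡ 4 (mod 17); new modulus lcm = 952.
    Write x = 46 + 56·t and substitute into x ≡ 4 (mod 17): 56·t ≡ 4 − 46 = -42 (mod 17).
    Reduce coefficients mod 17: 5·t ≡ 9 (mod 17).
    The inverse of 5 mod 17 is 7 (since 5·7 = 35 = 2·17 + 1), so t ≡ 7·9 = 63 ≡ 12 (mod 17).
    Then x = 46 + 56·12 = 718, valid modulo lcm(56, 17) = 952: x ≡ 718 (mod 952).
  Combine with x ≡ 7 (mod 19); new modulus lcm = 18088.
    Write x = 718 + 952·t and substitute into x ≡ 7 (mod 19): 952·t ≡ 7 − 718 = -711 (mod 19).
    Reduce coefficients mod 19: 2·t ≡ 11 (mod 19).
    The inverse of 2 mod 19 is 10 (since 2·10 = 20 = 1·19 + 1), so t ≡ 10·11 = 110 ≡ 15 (mod 19).
    Then x = 718 + 952·15 = 14998, valid modulo lcm(952, 19) = 18088: x ≡ 14998 (mod 18088).
Verify against each original: 14998 mod 7 = 4, 14998 mod 8 = 6, 14998 mod 17 = 4, 14998 mod 19 = 7.

x ≡ 14998 (mod 18088).


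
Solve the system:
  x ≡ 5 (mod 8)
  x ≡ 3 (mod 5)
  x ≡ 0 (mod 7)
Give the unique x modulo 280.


Moduli 8, 5, 7 are pairwise coprime; by CRT there is a unique solution modulo M = 8 · 5 · 7 = 280.
Solve pairwise, accumulating the modulus:
  Start with x ≡ 5 (mod 8).
  Combine with x ≡ 3 (mod 5): since gcd(8, 5) = 1, we get a unique residue mod 40.
    Write x = 5 + 8·t and substitute into x ≡ 3 (mod 5): 8·t ≡ 3 − 5 = -2 (mod 5).
    Reduce coefficients mod 5: 3·t ≡ 3 (mod 5).
    The inverse of 3 mod 5 is 2 (since 3·2 = 6 = 1·5 + 1), so t ≡ 2·3 = 6 ≡ 1 (mod 5).
    Then x = 5 + 8·1 = 13, valid modulo lcm(8, 5) = 40: x ≡ 13 (mod 40).
  Combine with x ≡ 0 (mod 7): since gcd(40, 7) = 1, we get a unique residue mod 280.
    Write x = 13 + 40·t and substitute into x ≡ 0 (mod 7): 40·t ≡ 0 − 13 = -13 (mod 7).
    Reduce coefficients mod 7: 5·t ≡ 1 (mod 7).
    The inverse of 5 mod 7 is 3 (since 5·3 = 15 = 2·7 + 1), so t ≡ 3·1 = 3 ≡ 3 (mod 7).
    Then x = 13 + 40·3 = 133, valid modulo lcm(40, 7) = 280: x ≡ 133 (mod 280).
Verify: 133 mod 8 = 5 ✓, 133 mod 5 = 3 ✓, 133 mod 7 = 0 ✓.

x ≡ 133 (mod 280).


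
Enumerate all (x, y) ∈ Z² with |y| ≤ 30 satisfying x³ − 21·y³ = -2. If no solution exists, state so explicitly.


The equation is x³ - 21y³ = -2. For fixed y, x³ = 21·y³ − 2, so a solution requires the RHS to be a perfect cube.
Strategy: iterate y from -30 to 30, compute RHS = 21·y³ − 2, and check whether it is a (positive or negative) perfect cube.
Check small values of y:
  y = 0: RHS = -2 is not a perfect cube.
  y = 1: RHS = 19 is not a perfect cube.
  y = -1: RHS = -23 is not a perfect cube.
  y = 2: RHS = 166 is not a perfect cube.
  y = -2: RHS = -170 is not a perfect cube.
  y = 3: RHS = 565 is not a perfect cube.
  y = -3: RHS = -569 is not a perfect cube.
Continuing the search up to |y| = 30 finds no solutions either.
No (x, y) in the scanned range satisfies the equation.

No integer solutions with |y| ≤ 30.


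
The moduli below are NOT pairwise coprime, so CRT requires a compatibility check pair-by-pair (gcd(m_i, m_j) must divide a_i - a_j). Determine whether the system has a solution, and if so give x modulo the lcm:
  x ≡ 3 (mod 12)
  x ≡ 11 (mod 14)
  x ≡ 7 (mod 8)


Moduli 12, 14, 8 are not pairwise coprime, so CRT works modulo lcm(m_i) when all pairwise compatibility conditions hold.
Pairwise compatibility: gcd(m_i, m_j) must divide a_i - a_j for every pair.
Merge one congruence at a time:
  Start: x ≡ 3 (mod 12).
  Combine with x ≡ 11 (mod 14): gcd(12, 14) = 2; 11 - 3 = 8, which IS divisible by 2, so compatible.
    Write x = 3 + 12·t and substitute into x ≡ 11 (mod 14): 12·t ≡ 11 − 3 = 8 (mod 14).
    Divide the congruence (and modulus) by g = 2: 6·t ≡ 4 (mod 7).
    The inverse of 6 mod 7 is 6 (since 6·6 = 36 = 5·7 + 1), so t ≡ 6·4 = 24 ≡ 3 (mod 7).
    Then x = 3 + 12·3 = 39, valid modulo lcm(12, 14) = 84: x ≡ 39 (mod 84).
  Combine with x ≡ 7 (mod 8): gcd(84, 8) = 4; 7 - 39 = -32, which IS divisible by 4, so compatible.
    Write x = 39 + 84·t and substitute into x ≡ 7 (mod 8): 84·t ≡ 7 − 39 = -32 (mod 8).
    Divide the congruence (and modulus) by g = 4: 21·t ≡ -8 (mod 2).
    Reduce coefficients mod 2: 1·t ≡ 0 (mod 2).
    So t ≡ 0 (mod 2).
    Then x = 39 + 84·0 = 39, valid modulo lcm(84, 8) = 168: x ≡ 39 (mod 168).
Verify: 39 mod 12 = 3, 39 mod 14 = 11, 39 mod 8 = 7.

x ≡ 39 (mod 168).


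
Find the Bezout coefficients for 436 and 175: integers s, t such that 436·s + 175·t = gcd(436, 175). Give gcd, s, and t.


Euclidean algorithm on (436, 175) — divide until remainder is 0:
  436 = 2 · 175 + 86
  175 = 2 · 86 + 3
  86 = 28 · 3 + 2
  3 = 1 · 2 + 1
  2 = 2 · 1 + 0
gcd(436, 175) = 1.
Track Bezout coefficients alongside the remainders: start with r₀ = 436 = a·1 + b·0 (s = 1, t = 0) and r₁ = 175 = a·0 + b·1 (s = 0, t = 1); each new remainder r_{k+1} = r_{k-1} − q_k·r_k inherits s_{k+1} = s_{k-1} − q_k·s_k, t_{k+1} = t_{k-1} − q_k·t_k, so r_k = a·s_k + b·t_k at every step:
  q = 2: r = 86, s = 1 − 2·0 = 1, t = 0 − 2·1 = -2  (check: 436·1 + 175·(-2) = 86)
  q = 2: r = 3, s = 0 − 2·1 = -2, t = 1 − 2·(-2) = 5  (check: 436·(-2) + 175·5 = 3)
  q = 28: r = 2, s = 1 − 28·(-2) = 57, t = -2 − 28·5 = -142  (check: 436·57 + 175·(-142) = 2)
  q = 1: r = 1, s = -2 − 1·57 = -59, t = 5 − 1·(-142) = 147  (check: 436·(-59) + 175·147 = 1)
The row with r = 1 (the gcd) gives the Bezout coefficients s = -59, t = 147.
Result: 436 · (-59) + 175 · (147) = 1.

gcd(436, 175) = 1; s = -59, t = 147 (check: 436·(-59) + 175·147 = 1).


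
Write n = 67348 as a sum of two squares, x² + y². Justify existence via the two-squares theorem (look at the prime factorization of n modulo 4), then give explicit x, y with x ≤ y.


Step 1: Factor n = 67348 = 2^2 · 113 · 149.
Step 2: Check the mod-4 condition on each prime factor: 2 = 2 (special); 113 ≡ 1 (mod 4), exponent 1; 149 ≡ 1 (mod 4), exponent 1.
All primes ≡ 3 (mod 4) appear to even exponent (or don't appear), so by the two-squares theorem n IS expressible as a sum of two squares.
Step 3: Build a representation. Group n = k² · m with k = 2 and m = 113 · 149 = 16837 (a product of primes ≡ 1 (mod 4)); a representation of m scales to one of n via (k·x)² + (k·y)² = k²(x² + y²). Each prime p ≡ 1 (mod 4) is itself a sum of two squares; find a² by testing p − a² for a perfect square:
  113: 113 − 1² = 112, 113 − 2² = 109, 113 − 3² = 104, 113 − 4² = 97, 113 − 5² = 88, 113 − 6² = 77, 113 − 7² = 64 = 8² ⇒ 113 = 7² + 8².
  149: 149 − 1² = 148, 149 − 2² = 145, 149 − 3² = 140, 149 − 4² = 133, 149 − 5² = 124, 149 − 6² = 113, 149 − 7² = 100 = 10² ⇒ 149 = 7² + 10².
  Combine using the Brahmagupta–Fibonacci identity (a² + b²)(c² + d²) = (ac − bd)² + (ad + bc)² = (ac + bd)² + (ad − bc)²:
  113 · 149 = 16837: from (7² + 8²)(7² + 10²), take (7·7 − 8·10, 7·10 + 8·7) = (49 − 80, 70 + 56) = (-31, 126); dropping signs (only squares matter) gives (31, 126); check 31² + 126² = 961 + 15876 = 16837 ✓.
  Scale by k = 2: (2·31, 2·126) = (62, 252).
Step 4: Order so x ≤ y and verify: 62² + 252² = 3844 + 63504 = 67348 = n. ✓

n = 67348 = 62² + 252² (one valid representation with x ≤ y).


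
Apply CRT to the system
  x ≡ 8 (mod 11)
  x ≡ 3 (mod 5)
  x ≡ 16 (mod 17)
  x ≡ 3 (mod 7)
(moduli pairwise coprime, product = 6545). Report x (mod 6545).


Product of moduli M = 11 · 5 · 17 · 7 = 6545.
Merge one congruence at a time:
  Start: x ≡ 8 (mod 11).
  Combine with x ≡ 3 (mod 5); new modulus lcm = 55.
    Write x = 8 + 11·t and substitute into x ≡ 3 (mod 5): 11·t ≡ 3 − 8 = -5 (mod 5).
    Reduce coefficients mod 5: 1·t ≡ 0 (mod 5).
    So t ≡ 0 (mod 5).
    Then x = 8 + 11·0 = 8, valid modulo lcm(11, 5) = 55: x ≡ 8 (mod 55).
  Combine with x ≡ 16 (mod 17); new modulus lcm = 935.
    Write x = 8 + 55·t and substitute into x ≡ 16 (mod 17): 55·t ≡ 16 − 8 = 8 (mod 17).
    Reduce coefficients mod 17: 4·t ≡ 8 (mod 17).
    The inverse of 4 mod 17 is 13 (since 4·13 = 52 = 3·17 + 1), so t ≡ 13·8 = 104 ≡ 2 (mod 17).
    Then x = 8 + 55·2 = 118, valid modulo lcm(55, 17) = 935: x ≡ 118 (mod 935).
  Combine with x ≡ 3 (mod 7); new modulus lcm = 6545.
    Write x = 118 + 935·t and substitute into x ≡ 3 (mod 7): 935·t ≡ 3 − 118 = -115 (mod 7).
    Reduce coefficients mod 7: 4·t ≡ 4 (mod 7).
    The inverse of 4 mod 7 is 2 (since 4·2 = 8 = 1·7 + 1), so t ≡ 2·4 = 8 ≡ 1 (mod 7).
    Then x = 118 + 935·1 = 1053, valid modulo lcm(935, 7) = 6545: x ≡ 1053 (mod 6545).
Verify against each original: 1053 mod 11 = 8, 1053 mod 5 = 3, 1053 mod 17 = 16, 1053 mod 7 = 3.

x ≡ 1053 (mod 6545).


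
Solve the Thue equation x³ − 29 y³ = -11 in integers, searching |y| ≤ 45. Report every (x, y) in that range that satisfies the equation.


The equation is x³ - 29y³ = -11. For fixed y, x³ = 29·y³ − 11, so a solution requires the RHS to be a perfect cube.
Strategy: iterate y from -45 to 45, compute RHS = 29·y³ − 11, and check whether it is a (positive or negative) perfect cube.
Check small values of y:
  y = 0: RHS = -11 is not a perfect cube.
  y = 1: RHS = 18 is not a perfect cube.
  y = -1: RHS = -40 is not a perfect cube.
  y = 2: RHS = 221 is not a perfect cube.
  y = -2: RHS = -243 is not a perfect cube.
  y = 3: RHS = 772 is not a perfect cube.
  y = -3: RHS = -794 is not a perfect cube.
Continuing the search up to |y| = 45 finds no solutions either.
No (x, y) in the scanned range satisfies the equation.

No integer solutions with |y| ≤ 45.


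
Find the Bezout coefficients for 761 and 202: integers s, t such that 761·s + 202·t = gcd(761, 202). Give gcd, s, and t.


Euclidean algorithm on (761, 202) — divide until remainder is 0:
  761 = 3 · 202 + 155
  202 = 1 · 155 + 47
  155 = 3 · 47 + 14
  47 = 3 · 14 + 5
  14 = 2 · 5 + 4
  5 = 1 · 4 + 1
  4 = 4 · 1 + 0
gcd(761, 202) = 1.
Track Bezout coefficients alongside the remainders: start with r₀ = 761 = a·1 + b·0 (s = 1, t = 0) and r₁ = 202 = a·0 + b·1 (s = 0, t = 1); each new remainder r_{k+1} = r_{k-1} − q_k·r_k inherits s_{k+1} = s_{k-1} − q_k·s_k, t_{k+1} = t_{k-1} − q_k·t_k, so r_k = a·s_k + b·t_k at every step:
  q = 3: r = 155, s = 1 − 3·0 = 1, t = 0 − 3·1 = -3  (check: 761·1 + 202·(-3) = 155)
  q = 1: r = 47, s = 0 − 1·1 = -1, t = 1 − 1·(-3) = 4  (check: 761·(-1) + 202·4 = 47)
  q = 3: r = 14, s = 1 − 3·(-1) = 4, t = -3 − 3·4 = -15  (check: 761·4 + 202·(-15) = 14)
  q = 3: r = 5, s = -1 − 3·4 = -13, t = 4 − 3·(-15) = 49  (check: 761·(-13) + 202·49 = 5)
  q = 2: r = 4, s = 4 − 2·(-13) = 30, t = -15 − 2·49 = -113  (check: 761·30 + 202·(-113) = 4)
  q = 1: r = 1, s = -13 − 1·30 = -43, t = 49 − 1·(-113) = 162  (check: 761·(-43) + 202·162 = 1)
The row with r = 1 (the gcd) gives the Bezout coefficients s = -43, t = 162.
Result: 761 · (-43) + 202 · (162) = 1.

gcd(761, 202) = 1; s = -43, t = 162 (check: 761·(-43) + 202·162 = 1).


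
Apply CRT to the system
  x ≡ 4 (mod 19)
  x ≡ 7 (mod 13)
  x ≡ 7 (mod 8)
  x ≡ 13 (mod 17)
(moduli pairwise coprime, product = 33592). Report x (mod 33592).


Product of moduli M = 19 · 13 · 8 · 17 = 33592.
Merge one congruence at a time:
  Start: x ≡ 4 (mod 19).
  Combine with x ≡ 7 (mod 13); new modulus lcm = 247.
    Write x = 4 + 19·t and substitute into x ≡ 7 (mod 13): 19·t ≡ 7 − 4 = 3 (mod 13).
    Reduce coefficients mod 13: 6·t ≡ 3 (mod 13).
    The inverse of 6 mod 13 is 11 (since 6·11 = 66 = 5·13 + 1), so t ≡ 11·3 = 33 ≡ 7 (mod 13).
    Then x = 4 + 19·7 = 137, valid modulo lcm(19, 13) = 247: x ≡ 137 (mod 247).
  Combine with x ≡ 7 (mod 8); new modulus lcm = 1976.
    Write x = 137 + 247·t and substitute into x ≡ 7 (mod 8): 247·t ≡ 7 − 137 = -130 (mod 8).
    Reduce coefficients mod 8: 7·t ≡ 6 (mod 8).
    The inverse of 7 mod 8 is 7 (since 7·7 = 49 = 6·8 + 1), so t ≡ 7·6 = 42 ≡ 2 (mod 8).
    Then x = 137 + 247·2 = 631, valid modulo lcm(247, 8) = 1976: x ≡ 631 (mod 1976).
  Combine with x ≡ 13 (mod 17); new modulus lcm = 33592.
    Write x = 631 + 1976·t and substitute into x ≡ 13 (mod 17): 1976·t ≡ 13 − 631 = -618 (mod 17).
    Reduce coefficients mod 17: 4·t ≡ 11 (mod 17).
    The inverse of 4 mod 17 is 13 (since 4·13 = 52 = 3·17 + 1), so t ≡ 13·11 = 143 ≡ 7 (mod 17).
    Then x = 631 + 1976·7 = 14463, valid modulo lcm(1976, 17) = 33592: x ≡ 14463 (mod 33592).
Verify against each original: 14463 mod 19 = 4, 14463 mod 13 = 7, 14463 mod 8 = 7, 14463 mod 17 = 13.

x ≡ 14463 (mod 33592).


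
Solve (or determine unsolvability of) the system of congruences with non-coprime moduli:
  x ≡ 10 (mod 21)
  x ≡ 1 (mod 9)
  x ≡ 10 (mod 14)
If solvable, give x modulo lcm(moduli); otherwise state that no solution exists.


Moduli 21, 9, 14 are not pairwise coprime, so CRT works modulo lcm(m_i) when all pairwise compatibility conditions hold.
Pairwise compatibility: gcd(m_i, m_j) must divide a_i - a_j for every pair.
Merge one congruence at a time:
  Start: x ≡ 10 (mod 21).
  Combine with x ≡ 1 (mod 9): gcd(21, 9) = 3; 1 - 10 = -9, which IS divisible by 3, so compatible.
    Write x = 10 + 21·t and substitute into x ≡ 1 (mod 9): 21·t ≡ 1 − 10 = -9 (mod 9).
    Divide the congruence (and modulus) by g = 3: 7·t ≡ -3 (mod 3).
    Reduce coefficients mod 3: 1·t ≡ 0 (mod 3).
    So t ≡ 0 (mod 3).
    Then x = 10 + 21·0 = 10, valid modulo lcm(21, 9) = 63: x ≡ 10 (mod 63).
  Combine with x ≡ 10 (mod 14): gcd(63, 14) = 7; 10 - 10 = 0, which IS divisible by 7, so compatible.
    Write x = 10 + 63·t and substitute into x ≡ 10 (mod 14): 63·t ≡ 10 − 10 = 0 (mod 14).
    Divide the congruence (and modulus) by g = 7: 9·t ≡ 0 (mod 2).
    Reduce coefficients mod 2: 1·t ≡ 0 (mod 2).
    So t ≡ 0 (mod 2).
    Then x = 10 + 63·0 = 10, valid modulo lcm(63, 14) = 126: x ≡ 10 (mod 126).
Verify: 10 mod 21 = 10, 10 mod 9 = 1, 10 mod 14 = 10.

x ≡ 10 (mod 126).


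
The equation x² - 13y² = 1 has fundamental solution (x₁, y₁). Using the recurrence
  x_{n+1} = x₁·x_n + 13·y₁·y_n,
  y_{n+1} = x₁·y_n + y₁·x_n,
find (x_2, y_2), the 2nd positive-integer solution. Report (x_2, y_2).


Step 1: Find the fundamental solution (x₁, y₁) of x² - 13y² = 1.
  Expand √13 as a continued fraction. a₀ = ⌊√13⌋ = 3; iterate m_{k+1} = d_k·a_k − m_k, d_{k+1} = (13 − m_{k+1}²)/d_k, a_{k+1} = ⌊(a₀ + m_{k+1})/d_{k+1}⌋ (starting m₀ = 0, d₀ = 1), with convergents p_k = a_k·p_{k-1} + p_{k-2}, q_k = a_k·q_{k-1} + q_{k-2} (p₋₁ = 1, q₋₁ = 0):
  k = 0: a₀ = 3; p₀/q₀ = 3/1; p₀² − 13·q₀² = 9 − 13 = -4.
  k = 1: m = 3, d = 4, a = ⌊(3 + 3)/4⌋ = 1; p/q = (1·3 + 1)/(1·1 + 0) = 4/1; p² − 13·q² = 16 − 13 = 3.
  k = 2: m = 1, d = 3, a = ⌊(3 + 1)/3⌋ = 1; p/q = (1·4 + 3)/(1·1 + 1) = 7/2; p² − 13·q² = 49 − 52 = -3.
  k = 3: m = 2, d = 3, a = ⌊(3 + 2)/3⌋ = 1; p/q = (1·7 + 4)/(1·2 + 1) = 11/3; p² − 13·q² = 121 − 117 = 4.
  k = 4: m = 1, d = 4, a = ⌊(3 + 1)/4⌋ = 1; p/q = (1·11 + 7)/(1·3 + 2) = 18/5; p² − 13·q² = 324 − 325 = -1.
  k = 5: m = 3, d = 1, a = ⌊(3 + 3)/1⌋ = 6; p/q = (6·18 + 11)/(6·5 + 3) = 119/33; p² − 13·q² = 14161 − 14157 = 4.
  k = 6: m = 3, d = 4, a = ⌊(3 + 3)/4⌋ = 1; p/q = (1·119 + 18)/(1·33 + 5) = 137/38; p² − 13·q² = 18769 − 18772 = -3.
  k = 7: m = 1, d = 3, a = ⌊(3 + 1)/3⌋ = 1; p/q = (1·137 + 119)/(1·38 + 33) = 256/71; p² − 13·q² = 65536 − 65533 = 3.
  k = 8: m = 2, d = 3, a = ⌊(3 + 2)/3⌋ = 1; p/q = (1·256 + 137)/(1·71 + 38) = 393/109; p² − 13·q² = 154449 − 154453 = -4.
  k = 9: m = 1, d = 4, a = ⌊(3 + 1)/4⌋ = 1; p/q = (1·393 + 256)/(1·109 + 71) = 649/180; p² − 13·q² = 421201 − 421200 = 1.
  The first convergent with p² − 13·q² = 1 gives the fundamental solution (x₁, y₁) = (649, 180).
Step 2: Apply the recurrence (x_{n+1}, y_{n+1}) = (x₁x_n + 13y₁y_n, x₁y_n + y₁x_n) repeatedly.
  From (x_1, y_1) = (649, 180): x_2 = 649·649 + 13·180·180 = 842401; y_2 = 649·180 + 180·649 = 233640.
Step 3: Verify x_2² - 13·y_2² = 709639444801 - 709639444800 = 1 (should be 1). ✓

(x_1, y_1) = (649, 180); (x_2, y_2) = (842401, 233640).


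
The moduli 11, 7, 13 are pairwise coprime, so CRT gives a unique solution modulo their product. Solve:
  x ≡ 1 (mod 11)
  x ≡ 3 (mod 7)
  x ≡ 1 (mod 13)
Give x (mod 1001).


Moduli 11, 7, 13 are pairwise coprime; by CRT there is a unique solution modulo M = 11 · 7 · 13 = 1001.
Solve pairwise, accumulating the modulus:
  Start with x ≡ 1 (mod 11).
  Combine with x ≡ 3 (mod 7): since gcd(11, 7) = 1, we get a unique residue mod 77.
    Write x = 1 + 11·t and substitute into x ≡ 3 (mod 7): 11·t ≡ 3 − 1 = 2 (mod 7).
    Reduce coefficients mod 7: 4·t ≡ 2 (mod 7).
    The inverse of 4 mod 7 is 2 (since 4·2 = 8 = 1·7 + 1), so t ≡ 2·2 = 4 ≡ 4 (mod 7).
    Then x = 1 + 11·4 = 45, valid modulo lcm(11, 7) = 77: x ≡ 45 (mod 77).
  Combine with x ≡ 1 (mod 13): since gcd(77, 13) = 1, we get a unique residue mod 1001.
    Write x = 45 + 77·t and substitute into x ≡ 1 (mod 13): 77·t ≡ 1 − 45 = -44 (mod 13).
    Reduce coefficients mod 13: 12·t ≡ 8 (mod 13).
    The inverse of 12 mod 13 is 12 (since 12·12 = 144 = 11·13 + 1), so t ≡ 12·8 = 96 ≡ 5 (mod 13).
    Then x = 45 + 77·5 = 430, valid modulo lcm(77, 13) = 1001: x ≡ 430 (mod 1001).
Verify: 430 mod 11 = 1 ✓, 430 mod 7 = 3 ✓, 430 mod 13 = 1 ✓.

x ≡ 430 (mod 1001).


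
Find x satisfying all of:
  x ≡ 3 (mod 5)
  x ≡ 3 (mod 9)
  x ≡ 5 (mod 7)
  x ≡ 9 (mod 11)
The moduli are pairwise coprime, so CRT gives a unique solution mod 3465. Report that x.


Product of moduli M = 5 · 9 · 7 · 11 = 3465.
Merge one congruence at a time:
  Start: x ≡ 3 (mod 5).
  Combine with x ≡ 3 (mod 9); new modulus lcm = 45.
    Write x = 3 + 5·t and substitute into x ≡ 3 (mod 9): 5·t ≡ 3 − 3 = 0 (mod 9).
    The inverse of 5 mod 9 is 2 (since 5·2 = 10 = 1·9 + 1), so t ≡ 2·0 = 0 ≡ 0 (mod 9).
    Then x = 3 + 5·0 = 3, valid modulo lcm(5, 9) = 45: x ≡ 3 (mod 45).
  Combine with x ≡ 5 (mod 7); new modulus lcm = 315.
    Write x = 3 + 45·t and substitute into x ≡ 5 (mod 7): 45·t ≡ 5 − 3 = 2 (mod 7).
    Reduce coefficients mod 7: 3·t ≡ 2 (mod 7).
    The inverse of 3 mod 7 is 5 (since 3·5 = 15 = 2·7 + 1), so t ≡ 5·2 = 10 ≡ 3 (mod 7).
    Then x = 3 + 45·3 = 138, valid modulo lcm(45, 7) = 315: x ≡ 138 (mod 315).
  Combine with x ≡ 9 (mod 11); new modulus lcm = 3465.
    Write x = 138 + 315·t and substitute into x ≡ 9 (mod 11): 315·t ≡ 9 − 138 = -129 (mod 11).
    Reduce coefficients mod 11: 7·t ≡ 3 (mod 11).
    The inverse of 7 mod 11 is 8 (since 7·8 = 56 = 5·11 + 1), so t ≡ 8·3 = 24 ≡ 2 (mod 11).
    Then x = 138 + 315·2 = 768, valid modulo lcm(315, 11) = 3465: x ≡ 768 (mod 3465).
Verify against each original: 768 mod 5 = 3, 768 mod 9 = 3, 768 mod 7 = 5, 768 mod 11 = 9.

x ≡ 768 (mod 3465).


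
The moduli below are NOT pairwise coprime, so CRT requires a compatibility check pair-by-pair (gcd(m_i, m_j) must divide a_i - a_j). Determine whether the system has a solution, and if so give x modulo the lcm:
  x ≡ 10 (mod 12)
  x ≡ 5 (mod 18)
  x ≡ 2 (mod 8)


Moduli 12, 18, 8 are not pairwise coprime, so CRT works modulo lcm(m_i) when all pairwise compatibility conditions hold.
Pairwise compatibility: gcd(m_i, m_j) must divide a_i - a_j for every pair.
Merge one congruence at a time:
  Start: x ≡ 10 (mod 12).
  Combine with x ≡ 5 (mod 18): gcd(12, 18) = 6, and 5 - 10 = -5 is NOT divisible by 6.
    ⇒ system is inconsistent (no integer solution).

No solution (the system is inconsistent).


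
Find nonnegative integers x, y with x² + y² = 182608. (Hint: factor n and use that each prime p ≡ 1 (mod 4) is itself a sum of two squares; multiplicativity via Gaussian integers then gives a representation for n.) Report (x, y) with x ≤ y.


Step 1: Factor n = 182608 = 2^4 · 101 · 113.
Step 2: Check the mod-4 condition on each prime factor: 2 = 2 (special); 101 ≡ 1 (mod 4), exponent 1; 113 ≡ 1 (mod 4), exponent 1.
All primes ≡ 3 (mod 4) appear to even exponent (or don't appear), so by the two-squares theorem n IS expressible as a sum of two squares.
Step 3: Build a representation. Group n = k² · m with k = 4 and m = 101 · 113 = 11413 (a product of primes ≡ 1 (mod 4)); a representation of m scales to one of n via (k·x)² + (k·y)² = k²(x² + y²). Each prime p ≡ 1 (mod 4) is itself a sum of two squares; find a² by testing p − a² for a perfect square:
  101: 101 − 1² = 100 = 10² ⇒ 101 = 1² + 10².
  113: 113 − 1² = 112, 113 − 2² = 109, 113 − 3² = 104, 113 − 4² = 97, 113 − 5² = 88, 113 − 6² = 77, 113 − 7² = 64 = 8² ⇒ 113 = 7² + 8².
  Combine using the Brahmagupta–Fibonacci identity (a² + b²)(c² + d²) = (ac − bd)² + (ad + bc)² = (ac + bd)² + (ad − bc)²:
  101 · 113 = 11413: from (1² + 10²)(7² + 8²), take (1·7 − 10·8, 1·8 + 10·7) = (7 − 80, 8 + 70) = (-73, 78); dropping signs (only squares matter) gives (73, 78); check 73² + 78² = 5329 + 6084 = 11413 ✓.
  Scale by k = 4: (4·73, 4·78) = (292, 312).
Step 4: Order so x ≤ y and verify: 292² + 312² = 85264 + 97344 = 182608 = n. ✓

n = 182608 = 292² + 312² (one valid representation with x ≤ y).


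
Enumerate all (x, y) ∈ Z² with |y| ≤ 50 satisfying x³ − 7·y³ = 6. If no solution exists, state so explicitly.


The equation is x³ - 7y³ = 6. For fixed y, x³ = 7·y³ + 6, so a solution requires the RHS to be a perfect cube.
Strategy: iterate y from -50 to 50, compute RHS = 7·y³ + 6, and check whether it is a (positive or negative) perfect cube.
Check small values of y:
  y = 0: RHS = 6 is not a perfect cube.
  y = 1: RHS = 13 is not a perfect cube.
  y = -1: RHS = -1 = (-1)³ ⇒ x = -1 works.
  y = 2: RHS = 62 is not a perfect cube.
  y = -2: RHS = -50 is not a perfect cube.
  y = 3: RHS = 195 is not a perfect cube.
  y = -3: RHS = -183 is not a perfect cube.
Continuing the search up to |y| = 50 finds no further solutions beyond those listed.
Collected solutions: (-1, -1).

Solutions (with |y| ≤ 50): (-1, -1).


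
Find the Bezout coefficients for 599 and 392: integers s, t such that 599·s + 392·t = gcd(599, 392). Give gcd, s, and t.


Euclidean algorithm on (599, 392) — divide until remainder is 0:
  599 = 1 · 392 + 207
  392 = 1 · 207 + 185
  207 = 1 · 185 + 22
  185 = 8 · 22 + 9
  22 = 2 · 9 + 4
  9 = 2 · 4 + 1
  4 = 4 · 1 + 0
gcd(599, 392) = 1.
Track Bezout coefficients alongside the remainders: start with r₀ = 599 = a·1 + b·0 (s = 1, t = 0) and r₁ = 392 = a·0 + b·1 (s = 0, t = 1); each new remainder r_{k+1} = r_{k-1} − q_k·r_k inherits s_{k+1} = s_{k-1} − q_k·s_k, t_{k+1} = t_{k-1} − q_k·t_k, so r_k = a·s_k + b·t_k at every step:
  q = 1: r = 207, s = 1 − 1·0 = 1, t = 0 − 1·1 = -1  (check: 599·1 + 392·(-1) = 207)
  q = 1: r = 185, s = 0 − 1·1 = -1, t = 1 − 1·(-1) = 2  (check: 599·(-1) + 392·2 = 185)
  q = 1: r = 22, s = 1 − 1·(-1) = 2, t = -1 − 1·2 = -3  (check: 599·2 + 392·(-3) = 22)
  q = 8: r = 9, s = -1 − 8·2 = -17, t = 2 − 8·(-3) = 26  (check: 599·(-17) + 392·26 = 9)
  q = 2: r = 4, s = 2 − 2·(-17) = 36, t = -3 − 2·26 = -55  (check: 599·36 + 392·(-55) = 4)
  q = 2: r = 1, s = -17 − 2·36 = -89, t = 26 − 2·(-55) = 136  (check: 599·(-89) + 392·136 = 1)
The row with r = 1 (the gcd) gives the Bezout coefficients s = -89, t = 136.
Result: 599 · (-89) + 392 · (136) = 1.

gcd(599, 392) = 1; s = -89, t = 136 (check: 599·(-89) + 392·136 = 1).


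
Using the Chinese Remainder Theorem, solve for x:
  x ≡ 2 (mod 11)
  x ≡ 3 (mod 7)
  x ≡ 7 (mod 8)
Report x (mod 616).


Moduli 11, 7, 8 are pairwise coprime; by CRT there is a unique solution modulo M = 11 · 7 · 8 = 616.
Solve pairwise, accumulating the modulus:
  Start with x ≡ 2 (mod 11).
  Combine with x ≡ 3 (mod 7): since gcd(11, 7) = 1, we get a unique residue mod 77.
    Write x = 2 + 11·t and substitute into x ≡ 3 (mod 7): 11·t ≡ 3 − 2 = 1 (mod 7).
    Reduce coefficients mod 7: 4·t ≡ 1 (mod 7).
    The inverse of 4 mod 7 is 2 (since 4·2 = 8 = 1·7 + 1), so t ≡ 2·1 = 2 ≡ 2 (mod 7).
    Then x = 2 + 11·2 = 24, valid modulo lcm(11, 7) = 77: x ≡ 24 (mod 77).
  Combine with x ≡ 7 (mod 8): since gcd(77, 8) = 1, we get a unique residue mod 616.
    Write x = 24 + 77·t and substitute into x ≡ 7 (mod 8): 77·t ≡ 7 − 24 = -17 (mod 8).
    Reduce coefficients mod 8: 5·t ≡ 7 (mod 8).
    The inverse of 5 mod 8 is 5 (since 5·5 = 25 = 3·8 + 1), so t ≡ 5·7 = 35 ≡ 3 (mod 8).
    Then x = 24 + 77·3 = 255, valid modulo lcm(77, 8) = 616: x ≡ 255 (mod 616).
Verify: 255 mod 11 = 2 ✓, 255 mod 7 = 3 ✓, 255 mod 8 = 7 ✓.

x ≡ 255 (mod 616).


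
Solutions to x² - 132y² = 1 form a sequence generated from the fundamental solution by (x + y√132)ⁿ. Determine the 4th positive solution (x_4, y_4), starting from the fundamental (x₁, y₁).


Step 1: Find the fundamental solution (x₁, y₁) of x² - 132y² = 1.
  Expand √132 as a continued fraction. a₀ = ⌊√132⌋ = 11; iterate m_{k+1} = d_k·a_k − m_k, d_{k+1} = (132 − m_{k+1}²)/d_k, a_{k+1} = ⌊(a₀ + m_{k+1})/d_{k+1}⌋ (starting m₀ = 0, d₀ = 1), with convergents p_k = a_k·p_{k-1} + p_{k-2}, q_k = a_k·q_{k-1} + q_{k-2} (p₋₁ = 1, q₋₁ = 0):
  k = 0: a₀ = 11; p₀/q₀ = 11/1; p₀² − 132·q₀² = 121 − 132 = -11.
  k = 1: m = 11, d = 11, a = ⌊(11 + 11)/11⌋ = 2; p/q = (2·11 + 1)/(2·1 + 0) = 23/2; p² − 132·q² = 529 − 528 = 1.
  The first convergent with p² − 132·q² = 1 gives the fundamental solution (x₁, y₁) = (23, 2).
Step 2: Apply the recurrence (x_{n+1}, y_{n+1}) = (x₁x_n + 132y₁y_n, x₁y_n + y₁x_n) repeatedly.
  From (x_1, y_1) = (23, 2): x_2 = 23·23 + 132·2·2 = 1057; y_2 = 23·2 + 2·23 = 92.
  From (x_2, y_2) = (1057, 92): x_3 = 23·1057 + 132·2·92 = 48599; y_3 = 23·92 + 2·1057 = 4230.
  From (x_3, y_3) = (48599, 4230): x_4 = 23·48599 + 132·2·4230 = 2234497; y_4 = 23·4230 + 2·48599 = 194488.
Step 3: Verify x_4² - 132·y_4² = 4992976843009 - 4992976843008 = 1 (should be 1). ✓

(x_1, y_1) = (23, 2); (x_4, y_4) = (2234497, 194488).


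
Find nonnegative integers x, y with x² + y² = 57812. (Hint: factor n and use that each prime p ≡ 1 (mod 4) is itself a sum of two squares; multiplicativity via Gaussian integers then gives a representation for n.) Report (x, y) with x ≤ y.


Step 1: Factor n = 57812 = 2^2 · 97 · 149.
Step 2: Check the mod-4 condition on each prime factor: 2 = 2 (special); 97 ≡ 1 (mod 4), exponent 1; 149 ≡ 1 (mod 4), exponent 1.
All primes ≡ 3 (mod 4) appear to even exponent (or don't appear), so by the two-squares theorem n IS expressible as a sum of two squares.
Step 3: Build a representation. Group n = k² · m with k = 2 and m = 97 · 149 = 14453 (a product of primes ≡ 1 (mod 4)); a representation of m scales to one of n via (k·x)² + (k·y)² = k²(x² + y²). Each prime p ≡ 1 (mod 4) is itself a sum of two squares; find a² by testing p − a² for a perfect square:
  97: 97 − 1² = 96, 97 − 2² = 93, 97 − 3² = 88, 97 − 4² = 81 = 9² ⇒ 97 = 4² + 9².
  149: 149 − 1² = 148, 149 − 2² = 145, 149 − 3² = 140, 149 − 4² = 133, 149 − 5² = 124, 149 − 6² = 113, 149 − 7² = 100 = 10² ⇒ 149 = 7² + 10².
  Combine using the Brahmagupta–Fibonacci identity (a² + b²)(c² + d²) = (ac − bd)² + (ad + bc)² = (ac + bd)² + (ad − bc)²:
  97 · 149 = 14453: from (4² + 9²)(7² + 10²), take (4·7 − 9·10, 4·10 + 9·7) = (28 − 90, 40 + 63) = (-62, 103); dropping signs (only squares matter) gives (62, 103); check 62² + 103² = 3844 + 10609 = 14453 ✓.
  Scale by k = 2: (2·62, 2·103) = (124, 206).
Step 4: Order so x ≤ y and verify: 124² + 206² = 15376 + 42436 = 57812 = n. ✓

n = 57812 = 124² + 206² (one valid representation with x ≤ y).


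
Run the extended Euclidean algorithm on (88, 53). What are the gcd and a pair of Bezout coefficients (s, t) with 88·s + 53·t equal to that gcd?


Euclidean algorithm on (88, 53) — divide until remainder is 0:
  88 = 1 · 53 + 35
  53 = 1 · 35 + 18
  35 = 1 · 18 + 17
  18 = 1 · 17 + 1
  17 = 17 · 1 + 0
gcd(88, 53) = 1.
Track Bezout coefficients alongside the remainders: start with r₀ = 88 = a·1 + b·0 (s = 1, t = 0) and r₁ = 53 = a·0 + b·1 (s = 0, t = 1); each new remainder r_{k+1} = r_{k-1} − q_k·r_k inherits s_{k+1} = s_{k-1} − q_k·s_k, t_{k+1} = t_{k-1} − q_k·t_k, so r_k = a·s_k + b·t_k at every step:
  q = 1: r = 35, s = 1 − 1·0 = 1, t = 0 − 1·1 = -1  (check: 88·1 + 53·(-1) = 35)
  q = 1: r = 18, s = 0 − 1·1 = -1, t = 1 − 1·(-1) = 2  (check: 88·(-1) + 53·2 = 18)
  q = 1: r = 17, s = 1 − 1·(-1) = 2, t = -1 − 1·2 = -3  (check: 88·2 + 53·(-3) = 17)
  q = 1: r = 1, s = -1 − 1·2 = -3, t = 2 − 1·(-3) = 5  (check: 88·(-3) + 53·5 = 1)
The row with r = 1 (the gcd) gives the Bezout coefficients s = -3, t = 5.
Result: 88 · (-3) + 53 · (5) = 1.

gcd(88, 53) = 1; s = -3, t = 5 (check: 88·(-3) + 53·5 = 1).


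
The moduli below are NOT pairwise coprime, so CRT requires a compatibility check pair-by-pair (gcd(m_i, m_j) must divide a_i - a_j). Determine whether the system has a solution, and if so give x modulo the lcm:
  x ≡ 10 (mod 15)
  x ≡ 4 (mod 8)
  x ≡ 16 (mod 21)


Moduli 15, 8, 21 are not pairwise coprime, so CRT works modulo lcm(m_i) when all pairwise compatibility conditions hold.
Pairwise compatibility: gcd(m_i, m_j) must divide a_i - a_j for every pair.
Merge one congruence at a time:
  Start: x ≡ 10 (mod 15).
  Combine with x ≡ 4 (mod 8): gcd(15, 8) = 1; 4 - 10 = -6, which IS divisible by 1, so compatible.
    Write x = 10 + 15·t and substitute into x ≡ 4 (mod 8): 15·t ≡ 4 − 10 = -6 (mod 8).
    Reduce coefficients mod 8: 7·t ≡ 2 (mod 8).
    The inverse of 7 mod 8 is 7 (since 7·7 = 49 = 6·8 + 1), so t ≡ 7·2 = 14 ≡ 6 (mod 8).
    Then x = 10 + 15·6 = 100, valid modulo lcm(15, 8) = 120: x ≡ 100 (mod 120).
  Combine with x ≡ 16 (mod 21): gcd(120, 21) = 3; 16 - 100 = -84, which IS divisible by 3, so compatible.
    Write x = 100 + 120·t and substitute into x ≡ 16 (mod 21): 120·t ≡ 16 − 100 = -84 (mod 21).
    Divide the congruence (and modulus) by g = 3: 40·t ≡ -28 (mod 7).
    Reduce coefficients mod 7: 5·t ≡ 0 (mod 7).
    The inverse of 5 mod 7 is 3 (since 5·3 = 15 = 2·7 + 1), so t ≡ 3·0 = 0 ≡ 0 (mod 7).
    Then x = 100 + 120·0 = 100, valid modulo lcm(120, 21) = 840: x ≡ 100 (mod 840).
Verify: 100 mod 15 = 10, 100 mod 8 = 4, 100 mod 21 = 16.

x ≡ 100 (mod 840).


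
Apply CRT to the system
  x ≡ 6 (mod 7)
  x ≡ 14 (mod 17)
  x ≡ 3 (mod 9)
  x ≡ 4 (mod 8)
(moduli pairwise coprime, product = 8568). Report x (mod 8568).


Product of moduli M = 7 · 17 · 9 · 8 = 8568.
Merge one congruence at a time:
  Start: x ≡ 6 (mod 7).
  Combine with x ≡ 14 (mod 17); new modulus lcm = 119.
    Write x = 6 + 7·t and substitute into x ≡ 14 (mod 17): 7·t ≡ 14 − 6 = 8 (mod 17).
    The inverse of 7 mod 17 is 5 (since 7·5 = 35 = 2·17 + 1), so t ≡ 5·8 = 40 ≡ 6 (mod 17).
    Then x = 6 + 7·6 = 48, valid modulo lcm(7, 17) = 119: x ≡ 48 (mod 119).
  Combine with x ≡ 3 (mod 9); new modulus lcm = 1071.
    Write x = 48 + 119·t and substitute into x ≡ 3 (mod 9): 119·t ≡ 3 − 48 = -45 (mod 9).
    Reduce coefficients mod 9: 2·t ≡ 0 (mod 9).
    The inverse of 2 mod 9 is 5 (since 2·5 = 10 = 1·9 + 1), so t ≡ 5·0 = 0 ≡ 0 (mod 9).
    Then x = 48 + 119·0 = 48, valid modulo lcm(119, 9) = 1071: x ≡ 48 (mod 1071).
  Combine with x ≡ 4 (mod 8); new modulus lcm = 8568.
    Write x = 48 + 1071·t and substitute into x ≡ 4 (mod 8): 1071·t ≡ 4 − 48 = -44 (mod 8).
    Reduce coefficients mod 8: 7·t ≡ 4 (mod 8).
    The inverse of 7 mod 8 is 7 (since 7·7 = 49 = 6·8 + 1), so t ≡ 7·4 = 28 ≡ 4 (mod 8).
    Then x = 48 + 1071·4 = 4332, valid modulo lcm(1071, 8) = 8568: x ≡ 4332 (mod 8568).
Verify against each original: 4332 mod 7 = 6, 4332 mod 17 = 14, 4332 mod 9 = 3, 4332 mod 8 = 4.

x ≡ 4332 (mod 8568).


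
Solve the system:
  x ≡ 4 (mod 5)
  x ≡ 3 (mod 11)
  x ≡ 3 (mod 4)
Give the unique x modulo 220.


Moduli 5, 11, 4 are pairwise coprime; by CRT there is a unique solution modulo M = 5 · 11 · 4 = 220.
Solve pairwise, accumulating the modulus:
  Start with x ≡ 4 (mod 5).
  Combine with x ≡ 3 (mod 11): since gcd(5, 11) = 1, we get a unique residue mod 55.
    Write x = 4 + 5·t and substitute into x ≡ 3 (mod 11): 5·t ≡ 3 − 4 = -1 (mod 11).
    Reduce coefficients mod 11: 5·t ≡ 10 (mod 11).
    The inverse of 5 mod 11 is 9 (since 5·9 = 45 = 4·11 + 1), so t ≡ 9·10 = 90 ≡ 2 (mod 11).
    Then x = 4 + 5·2 = 14, valid modulo lcm(5, 11) = 55: x ≡ 14 (mod 55).
  Combine with x ≡ 3 (mod 4): since gcd(55, 4) = 1, we get a unique residue mod 220.
    Write x = 14 + 55·t and substitute into x ≡ 3 (mod 4): 55·t ≡ 3 − 14 = -11 (mod 4).
    Reduce coefficients mod 4: 3·t ≡ 1 (mod 4).
    The inverse of 3 mod 4 is 3 (since 3·3 = 9 = 2·4 + 1), so t ≡ 3·1 = 3 ≡ 3 (mod 4).
    Then x = 14 + 55·3 = 179, valid modulo lcm(55, 4) = 220: x ≡ 179 (mod 220).
Verify: 179 mod 5 = 4 ✓, 179 mod 11 = 3 ✓, 179 mod 4 = 3 ✓.

x ≡ 179 (mod 220).


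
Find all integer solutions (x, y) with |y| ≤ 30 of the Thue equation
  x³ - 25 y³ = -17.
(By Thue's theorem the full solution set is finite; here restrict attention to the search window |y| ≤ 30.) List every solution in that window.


The equation is x³ - 25y³ = -17. For fixed y, x³ = 25·y³ − 17, so a solution requires the RHS to be a perfect cube.
Strategy: iterate y from -30 to 30, compute RHS = 25·y³ − 17, and check whether it is a (positive or negative) perfect cube.
Check small values of y:
  y = 0: RHS = -17 is not a perfect cube.
  y = 1: RHS = 8 = (2)³ ⇒ x = 2 works.
  y = -1: RHS = -42 is not a perfect cube.
  y = 2: RHS = 183 is not a perfect cube.
  y = -2: RHS = -217 is not a perfect cube.
  y = 3: RHS = 658 is not a perfect cube.
  y = -3: RHS = -692 is not a perfect cube.
Continuing the search up to |y| = 30 finds no further solutions beyond those listed.
Collected solutions: (2, 1).

Solutions (with |y| ≤ 30): (2, 1).


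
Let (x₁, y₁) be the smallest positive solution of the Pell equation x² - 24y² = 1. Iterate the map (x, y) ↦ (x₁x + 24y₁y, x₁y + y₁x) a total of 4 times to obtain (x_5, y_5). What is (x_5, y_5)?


Step 1: Find the fundamental solution (x₁, y₁) of x² - 24y² = 1.
  Expand √24 as a continued fraction. a₀ = ⌊√24⌋ = 4; iterate m_{k+1} = d_k·a_k − m_k, d_{k+1} = (24 − m_{k+1}²)/d_k, a_{k+1} = ⌊(a₀ + m_{k+1})/d_{k+1}⌋ (starting m₀ = 0, d₀ = 1), with convergents p_k = a_k·p_{k-1} + p_{k-2}, q_k = a_k·q_{k-1} + q_{k-2} (p₋₁ = 1, q₋₁ = 0):
  k = 0: a₀ = 4; p₀/q₀ = 4/1; p₀² − 24·q₀² = 16 − 24 = -8.
  k = 1: m = 4, d = 8, a = ⌊(4 + 4)/8⌋ = 1; p/q = (1·4 + 1)/(1·1 + 0) = 5/1; p² − 24·q² = 25 − 24 = 1.
  The first convergent with p² − 24·q² = 1 gives the fundamental solution (x₁, y₁) = (5, 1).
Step 2: Apply the recurrence (x_{n+1}, y_{n+1}) = (x₁x_n + 24y₁y_n, x₁y_n + y₁x_n) repeatedly.
  From (x_1, y_1) = (5, 1): x_2 = 5·5 + 24·1·1 = 49; y_2 = 5·1 + 1·5 = 10.
  From (x_2, y_2) = (49, 10): x_3 = 5·49 + 24·1·10 = 485; y_3 = 5·10 + 1·49 = 99.
  From (x_3, y_3) = (485, 99): x_4 = 5·485 + 24·1·99 = 4801; y_4 = 5·99 + 1·485 = 980.
  From (x_4, y_4) = (4801, 980): x_5 = 5·4801 + 24·1·980 = 47525; y_5 = 5·980 + 1·4801 = 9701.
Step 3: Verify x_5² - 24·y_5² = 2258625625 - 2258625624 = 1 (should be 1). ✓

(x_1, y_1) = (5, 1); (x_5, y_5) = (47525, 9701).


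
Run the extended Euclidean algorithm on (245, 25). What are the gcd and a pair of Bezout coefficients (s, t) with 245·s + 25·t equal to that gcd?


Euclidean algorithm on (245, 25) — divide until remainder is 0:
  245 = 9 · 25 + 20
  25 = 1 · 20 + 5
  20 = 4 · 5 + 0
gcd(245, 25) = 5.
Track Bezout coefficients alongside the remainders: start with r₀ = 245 = a·1 + b·0 (s = 1, t = 0) and r₁ = 25 = a·0 + b·1 (s = 0, t = 1); each new remainder r_{k+1} = r_{k-1} − q_k·r_k inherits s_{k+1} = s_{k-1} − q_k·s_k, t_{k+1} = t_{k-1} − q_k·t_k, so r_k = a·s_k + b·t_k at every step:
  q = 9: r = 20, s = 1 − 9·0 = 1, t = 0 − 9·1 = -9  (check: 245·1 + 25·(-9) = 20)
  q = 1: r = 5, s = 0 − 1·1 = -1, t = 1 − 1·(-9) = 10  (check: 245·(-1) + 25·10 = 5)
The row with r = 5 (the gcd) gives the Bezout coefficients s = -1, t = 10.
Result: 245 · (-1) + 25 · (10) = 5.

gcd(245, 25) = 5; s = -1, t = 10 (check: 245·(-1) + 25·10 = 5).


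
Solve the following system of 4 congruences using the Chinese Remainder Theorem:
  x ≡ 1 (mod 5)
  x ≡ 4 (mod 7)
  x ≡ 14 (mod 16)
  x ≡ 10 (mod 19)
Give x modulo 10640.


Product of moduli M = 5 · 7 · 16 · 19 = 10640.
Merge one congruence at a time:
  Start: x ≡ 1 (mod 5).
  Combine with x ≡ 4 (mod 7); new modulus lcm = 35.
    Write x = 1 + 5·t and substitute into x ≡ 4 (mod 7): 5·t ≡ 4 − 1 = 3 (mod 7).
    The inverse of 5 mod 7 is 3 (since 5·3 = 15 = 2·7 + 1), so t ≡ 3·3 = 9 ≡ 2 (mod 7).
    Then x = 1 + 5·2 = 11, valid modulo lcm(5, 7) = 35: x ≡ 11 (mod 35).
  Combine with x ≡ 14 (mod 16); new modulus lcm = 560.
    Write x = 11 + 35·t and substitute into x ≡ 14 (mod 16): 35·t ≡ 14 − 11 = 3 (mod 16).
    Reduce coefficients mod 16: 3·t ≡ 3 (mod 16).
    The inverse of 3 mod 16 is 11 (since 3·11 = 33 = 2·16 + 1), so t ≡ 11·3 = 33 ≡ 1 (mod 16).
    Then x = 11 + 35·1 = 46, valid modulo lcm(35, 16) = 560: x ≡ 46 (mod 560).
  Combine with x ≡ 10 (mod 19); new modulus lcm = 10640.
    Write x = 46 + 560·t and substitute into x ≡ 10 (mod 19): 560·t ≡ 10 − 46 = -36 (mod 19).
    Reduce coefficients mod 19: 9·t ≡ 2 (mod 19).
    The inverse of 9 mod 19 is 17 (since 9·17 = 153 = 8·19 + 1), so t ≡ 17·2 = 34 ≡ 15 (mod 19).
    Then x = 46 + 560·15 = 8446, valid modulo lcm(560, 19) = 10640: x ≡ 8446 (mod 10640).
Verify against each original: 8446 mod 5 = 1, 8446 mod 7 = 4, 8446 mod 16 = 14, 8446 mod 19 = 10.

x ≡ 8446 (mod 10640).


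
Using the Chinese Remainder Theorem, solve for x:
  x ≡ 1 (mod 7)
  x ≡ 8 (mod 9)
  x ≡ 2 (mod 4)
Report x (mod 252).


Moduli 7, 9, 4 are pairwise coprime; by CRT there is a unique solution modulo M = 7 · 9 · 4 = 252.
Solve pairwise, accumulating the modulus:
  Start with x ≡ 1 (mod 7).
  Combine with x ≡ 8 (mod 9): since gcd(7, 9) = 1, we get a unique residue mod 63.
    Write x = 1 + 7·t and substitute into x ≡ 8 (mod 9): 7·t ≡ 8 − 1 = 7 (mod 9).
    The inverse of 7 mod 9 is 4 (since 7·4 = 28 = 3·9 + 1), so t ≡ 4·7 = 28 ≡ 1 (mod 9).
    Then x = 1 + 7·1 = 8, valid modulo lcm(7, 9) = 63: x ≡ 8 (mod 63).
  Combine with x ≡ 2 (mod 4): since gcd(63, 4) = 1, we get a unique residue mod 252.
    Write x = 8 + 63·t and substitute into x ≡ 2 (mod 4): 63·t ≡ 2 − 8 = -6 (mod 4).
    Reduce coefficients mod 4: 3·t ≡ 2 (mod 4).
    The inverse of 3 mod 4 is 3 (since 3·3 = 9 = 2·4 + 1), so t ≡ 3·2 = 6 ≡ 2 (mod 4).
    Then x = 8 + 63·2 = 134, valid modulo lcm(63, 4) = 252: x ≡ 134 (mod 252).
Verify: 134 mod 7 = 1 ✓, 134 mod 9 = 8 ✓, 134 mod 4 = 2 ✓.

x ≡ 134 (mod 252).
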